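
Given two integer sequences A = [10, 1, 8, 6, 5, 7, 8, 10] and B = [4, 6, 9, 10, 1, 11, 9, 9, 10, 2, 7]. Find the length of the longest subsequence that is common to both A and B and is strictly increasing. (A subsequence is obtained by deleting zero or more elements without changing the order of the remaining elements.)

A longest common strictly increasing subsequence is 6, 10 (length 2); it appears in order in both A and B, and no longer such subsequence exists.

2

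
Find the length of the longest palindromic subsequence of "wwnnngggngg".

One longest palindromic subsequence is ggngg (positions 6,7,9,10,11); it reads the same forward and backward, and the interval DP gives dp[1][11] = 5.

5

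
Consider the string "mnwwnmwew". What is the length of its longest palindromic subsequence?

6

One longest palindromic subsequence is mnwwnm (positions 1,2,3,4,5,6); it reads the same forward and backward, and the interval DP gives dp[1][9] = 6.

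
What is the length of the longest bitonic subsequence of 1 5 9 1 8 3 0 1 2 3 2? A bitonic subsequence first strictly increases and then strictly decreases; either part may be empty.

One longest bitonic subsequence is 1, 5, 9, 8, 3, 2 (positions 1,2,3,5,10,11): it rises to 9 then falls. Length 6 is optimal.

6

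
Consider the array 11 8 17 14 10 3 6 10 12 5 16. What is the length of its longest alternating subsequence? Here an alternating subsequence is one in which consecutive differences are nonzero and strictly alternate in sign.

7

A longest alternating subsequence is 11, 8, 17, 3, 6, 5, 16 (positions 1,2,3,6,7,10,11); its 6 consecutive differences strictly alternate in sign, and length 7 is optimal.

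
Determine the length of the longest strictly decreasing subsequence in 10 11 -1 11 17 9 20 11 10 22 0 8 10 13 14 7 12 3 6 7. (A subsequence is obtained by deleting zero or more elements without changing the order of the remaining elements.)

6

One longest decreasing subsequence is 17, 11, 10, 8, 7, 3 (positions 5,8,9,12,16,18), of length 6; no longer one exists.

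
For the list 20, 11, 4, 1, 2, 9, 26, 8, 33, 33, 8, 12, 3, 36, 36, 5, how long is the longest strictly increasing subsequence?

One longest increasing subsequence is 1, 2, 9, 26, 33, 36 (positions 4,5,6,7,9,14), of length 6; no longer one exists.

6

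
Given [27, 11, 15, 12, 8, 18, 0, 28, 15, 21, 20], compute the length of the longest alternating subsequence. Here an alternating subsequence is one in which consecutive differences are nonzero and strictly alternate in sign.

10

Track the best alternating length ending on an up-step vs a down-step at each position: up/down = 1/1, 1/2, 3/2, 3/4, 1/4, 5/2, 1/6, 7/1, 7/8, 9/8, 9/10.
The maximum over both is 10; one such subsequence is 27, 11, 15, 12, 18, 0, 28, 15, 21, 20.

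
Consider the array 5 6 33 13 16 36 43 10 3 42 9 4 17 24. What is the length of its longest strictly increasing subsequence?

6

Let dp[i] be the longest increasing subsequence ending at position i. Then dp = [1, 2, 3, 3, 4, 5, 6, 3, 1, 6, 3, 2, 5, 6].
The maximum is 6; one witness is 5, 6, 13, 16, 36, 43 at positions 1,2,4,5,6,7.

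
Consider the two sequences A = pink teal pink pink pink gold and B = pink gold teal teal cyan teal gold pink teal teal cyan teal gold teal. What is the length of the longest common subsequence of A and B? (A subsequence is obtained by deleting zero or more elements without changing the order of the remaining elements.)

4

A longest common subsequence is pink, teal, pink, gold (length 4); the LCS DP confirms no longer common subsequence exists.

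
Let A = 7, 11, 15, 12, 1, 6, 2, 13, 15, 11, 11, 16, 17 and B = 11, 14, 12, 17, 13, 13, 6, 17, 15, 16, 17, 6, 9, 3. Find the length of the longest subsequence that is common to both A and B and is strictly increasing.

For each value that appears in both, track the longest common increasing run ending there.
The best achievable length is 6; one witness is 11, 12, 13, 15, 16, 17 (A-positions 2,4,8,9,12,13, B-positions 1,3,5,9,10,11).

6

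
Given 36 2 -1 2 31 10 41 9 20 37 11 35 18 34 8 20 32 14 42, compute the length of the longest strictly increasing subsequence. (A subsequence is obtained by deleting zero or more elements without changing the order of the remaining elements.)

One longest increasing subsequence is -1, 2, 10, 11, 18, 20, 32, 42 (positions 3,4,6,11,13,16,17,19), of length 8; no longer one exists.

8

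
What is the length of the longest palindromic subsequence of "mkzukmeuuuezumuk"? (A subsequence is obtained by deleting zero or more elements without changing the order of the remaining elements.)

11

One longest palindromic subsequence is kumeuuuemuk (positions 2,4,6,7,8,9,10,11,14,15,16); it reads the same forward and backward, and the interval DP gives dp[1][16] = 11.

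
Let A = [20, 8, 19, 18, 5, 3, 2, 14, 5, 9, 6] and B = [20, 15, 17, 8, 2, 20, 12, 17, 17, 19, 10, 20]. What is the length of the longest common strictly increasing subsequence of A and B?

A longest common strictly increasing subsequence is 8, 19 (length 2); it appears in order in both A and B, and no longer such subsequence exists.

2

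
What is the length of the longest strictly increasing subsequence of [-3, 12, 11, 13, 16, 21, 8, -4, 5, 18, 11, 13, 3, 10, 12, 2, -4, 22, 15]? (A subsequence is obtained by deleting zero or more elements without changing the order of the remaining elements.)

Scanning left to right, the best length ending at each element is: -3→1, 12→2, 11→2, 13→3, 16→4, 21→5, 8→2, -4→1, 5→2, 18→5, 11→3, 13→4, 3→2, 10→3, 12→4, 2→2, -4→1, 22→6, 15→5.
So the longest increasing subsequence has length 6, e.g. -3, 12, 13, 16, 21, 22.

6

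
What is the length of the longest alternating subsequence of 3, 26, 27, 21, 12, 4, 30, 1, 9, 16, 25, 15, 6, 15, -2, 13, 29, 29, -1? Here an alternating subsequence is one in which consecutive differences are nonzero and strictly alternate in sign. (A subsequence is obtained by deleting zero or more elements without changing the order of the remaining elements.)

11

A longest alternating subsequence is 3, 26, 21, 30, 1, 9, 6, 15, -2, 13, -1 (positions 1,2,4,7,8,9,13,14,15,16,19); its 10 consecutive differences strictly alternate in sign, and length 11 is optimal.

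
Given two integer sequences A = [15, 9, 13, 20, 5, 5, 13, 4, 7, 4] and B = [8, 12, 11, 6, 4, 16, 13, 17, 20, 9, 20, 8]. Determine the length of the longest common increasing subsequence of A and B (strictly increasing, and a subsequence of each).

2

A longest common strictly increasing subsequence is 13, 20 (length 2); it appears in order in both A and B, and no longer such subsequence exists.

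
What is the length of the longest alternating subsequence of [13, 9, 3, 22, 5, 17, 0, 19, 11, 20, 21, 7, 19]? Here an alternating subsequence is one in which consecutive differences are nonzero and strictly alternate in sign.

11

A longest alternating subsequence is 13, 9, 22, 5, 17, 0, 19, 11, 20, 7, 19 (positions 1,2,4,5,6,7,8,9,10,12,13); its 10 consecutive differences strictly alternate in sign, and length 11 is optimal.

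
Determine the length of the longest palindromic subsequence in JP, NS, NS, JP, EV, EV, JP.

One longest palindromic subsequence is JP EV EV JP (positions 1,5,6,7); it reads the same forward and backward, and the interval DP gives dp[1][7] = 4.

4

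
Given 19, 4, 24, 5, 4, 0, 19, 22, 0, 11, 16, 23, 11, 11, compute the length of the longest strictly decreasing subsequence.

Let dp[i] be the longest decreasing subsequence ending at position i. Then dp = [1, 2, 1, 2, 3, 4, 2, 2, 4, 3, 3, 2, 4, 4].
The maximum is 4; one witness is 19, 5, 4, 0 at positions 1,4,5,6.

4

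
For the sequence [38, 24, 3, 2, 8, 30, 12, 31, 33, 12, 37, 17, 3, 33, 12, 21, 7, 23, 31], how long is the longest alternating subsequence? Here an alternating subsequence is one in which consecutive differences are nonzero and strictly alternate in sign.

Track the best alternating length ending on an up-step vs a down-step at each position: up/down = 1/1, 1/2, 1/2, 1/2, 3/2, 3/2, 3/4, 5/2, 5/2, 3/6, 7/2, 7/8, 3/8, 9/8, 9/10, 11/10, 9/12, 13/10, 13/10.
The maximum over both is 13; one such subsequence is 38, 24, 30, 12, 31, 12, 37, 17, 33, 12, 21, 7, 23.

13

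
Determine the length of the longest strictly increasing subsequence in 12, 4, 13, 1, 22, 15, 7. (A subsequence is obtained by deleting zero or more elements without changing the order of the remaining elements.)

3

Scanning left to right, the best length ending at each element is: 12→1, 4→1, 13→2, 1→1, 22→3, 15→3, 7→2.
So the longest increasing subsequence has length 3, e.g. 12, 13, 22.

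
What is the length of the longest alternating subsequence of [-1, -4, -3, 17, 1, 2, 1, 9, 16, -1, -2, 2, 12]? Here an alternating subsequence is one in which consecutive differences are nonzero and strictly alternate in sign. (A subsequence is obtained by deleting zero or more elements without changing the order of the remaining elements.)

Track the best alternating length ending on an up-step vs a down-step at each position: up/down = 1/1, 1/2, 3/2, 3/1, 3/4, 5/4, 3/6, 7/4, 7/4, 3/8, 3/8, 9/8, 9/8.
The maximum over both is 9; one such subsequence is -1, -4, 17, 1, 2, 1, 9, -1, 2.

9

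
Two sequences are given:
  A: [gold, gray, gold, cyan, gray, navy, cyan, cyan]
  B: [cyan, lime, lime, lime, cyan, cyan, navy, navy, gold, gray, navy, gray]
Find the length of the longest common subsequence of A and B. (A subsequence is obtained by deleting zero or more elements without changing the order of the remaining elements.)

3

Backtracking the LCS table gives one alignment: gold (A1,B9) → gray (A2,B10) → gray (A5,B12).
So the longest common subsequence has length 3.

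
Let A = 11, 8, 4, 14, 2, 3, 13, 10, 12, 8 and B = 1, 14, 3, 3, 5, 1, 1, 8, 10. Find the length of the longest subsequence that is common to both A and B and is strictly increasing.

2

A longest common strictly increasing subsequence is 3, 8 (length 2); it appears in order in both A and B, and no longer such subsequence exists.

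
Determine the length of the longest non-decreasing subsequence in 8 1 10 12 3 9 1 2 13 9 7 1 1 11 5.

Scanning left to right, the best length ending at each element is: 8→1, 1→1, 10→2, 12→3, 3→2, 9→3, 1→2, 2→3, 13→4, 9→4, 7→4, 1→3, 1→4, 11→5, 5→5.
So the longest non-decreasing subsequence has length 5, e.g. 1, 3, 9, 9, 11.

5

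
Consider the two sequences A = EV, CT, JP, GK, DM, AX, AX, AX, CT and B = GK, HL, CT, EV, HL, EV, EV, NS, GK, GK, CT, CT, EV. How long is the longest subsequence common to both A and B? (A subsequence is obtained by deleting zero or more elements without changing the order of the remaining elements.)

3

A longest common subsequence is EV, CT, CT (length 3); the LCS DP confirms no longer common subsequence exists.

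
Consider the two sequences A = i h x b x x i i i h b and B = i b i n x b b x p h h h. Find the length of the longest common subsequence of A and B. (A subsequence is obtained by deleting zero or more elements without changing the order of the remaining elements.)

Backtracking the LCS table gives one alignment: i (A1,B3) → x (A3,B5) → b (A4,B7) → x (A5,B8) → h (A10,B12).
So the longest common subsequence has length 5.

5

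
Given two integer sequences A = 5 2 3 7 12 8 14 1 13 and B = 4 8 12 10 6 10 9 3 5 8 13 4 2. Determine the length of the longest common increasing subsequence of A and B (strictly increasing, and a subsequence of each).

3

A longest common strictly increasing subsequence is 3, 8, 13 (length 3); it appears in order in both A and B, and no longer such subsequence exists.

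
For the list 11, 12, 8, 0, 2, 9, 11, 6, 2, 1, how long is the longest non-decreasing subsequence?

Scanning left to right, the best length ending at each element is: 11→1, 12→2, 8→1, 0→1, 2→2, 9→3, 11→4, 6→3, 2→3, 1→2.
So the longest non-decreasing subsequence has length 4, e.g. 0, 2, 9, 11.

4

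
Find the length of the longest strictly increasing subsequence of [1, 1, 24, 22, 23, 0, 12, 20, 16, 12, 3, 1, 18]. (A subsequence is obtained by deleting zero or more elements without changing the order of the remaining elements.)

Let dp[i] be the longest increasing subsequence ending at position i. Then dp = [1, 1, 2, 2, 3, 1, 2, 3, 3, 2, 2, 2, 4].
The maximum is 4; one witness is 1, 12, 16, 18 at positions 1,7,9,13.

4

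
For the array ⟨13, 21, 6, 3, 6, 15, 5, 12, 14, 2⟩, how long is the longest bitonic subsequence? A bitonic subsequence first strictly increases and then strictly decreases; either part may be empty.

5

Let inc[i] be the LIS ending at i and dec[i] the longest strictly decreasing subsequence starting at i. inc = [1, 2, 1, 1, 2, 3, 2, 3, 4, 1], dec = [4, 4, 3, 2, 3, 3, 2, 2, 2, 1].
max_i inc[i]+dec[i]−1 = 5, with one witness 13, 21, 15, 14, 2.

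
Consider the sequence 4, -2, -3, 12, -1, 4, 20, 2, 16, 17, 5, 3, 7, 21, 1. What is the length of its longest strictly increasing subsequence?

Scanning left to right, the best length ending at each element is: 4→1, -2→1, -3→1, 12→2, -1→2, 4→3, 20→4, 2→3, 16→4, 17→5, 5→4, 3→4, 7→5, 21→6, 1→3.
So the longest increasing subsequence has length 6, e.g. -2, -1, 4, 16, 17, 21.

6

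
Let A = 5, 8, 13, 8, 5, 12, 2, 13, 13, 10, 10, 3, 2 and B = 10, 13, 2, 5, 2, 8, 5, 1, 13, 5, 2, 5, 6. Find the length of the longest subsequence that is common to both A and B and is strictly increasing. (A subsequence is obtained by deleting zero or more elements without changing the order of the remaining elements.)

A longest common strictly increasing subsequence is 5, 8, 13 (length 3); it appears in order in both A and B, and no longer such subsequence exists.

3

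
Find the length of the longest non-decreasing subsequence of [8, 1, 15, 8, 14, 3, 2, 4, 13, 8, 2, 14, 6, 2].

5

Scanning left to right, the best length ending at each element is: 8→1, 1→1, 15→2, 8→2, 14→3, 3→2, 2→2, 4→3, 13→4, 8→4, 2→3, 14→5, 6→4, 2→4.
So the longest non-decreasing subsequence has length 5, e.g. 1, 3, 4, 13, 14.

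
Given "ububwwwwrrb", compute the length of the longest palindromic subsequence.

6

Using dp[i][j] = 2 + dp[i+1][j−1] if the ends match, else max(dp[i+1][j], dp[i][j−1]):
dp[1][11] = 6. A witness is bwwwwb at positions 2,5,6,7,8,11.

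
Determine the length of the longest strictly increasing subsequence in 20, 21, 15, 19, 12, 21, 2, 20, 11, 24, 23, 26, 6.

Scanning left to right, the best length ending at each element is: 20→1, 21→2, 15→1, 19→2, 12→1, 21→3, 2→1, 20→3, 11→2, 24→4, 23→4, 26→5, 6→2.
So the longest increasing subsequence has length 5, e.g. 15, 19, 21, 24, 26.

5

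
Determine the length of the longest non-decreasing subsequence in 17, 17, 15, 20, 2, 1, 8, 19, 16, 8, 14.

Scanning left to right, the best length ending at each element is: 17→1, 17→2, 15→1, 20→3, 2→1, 1→1, 8→2, 19→3, 16→3, 8→3, 14→4.
So the longest non-decreasing subsequence has length 4, e.g. 2, 8, 8, 14.

4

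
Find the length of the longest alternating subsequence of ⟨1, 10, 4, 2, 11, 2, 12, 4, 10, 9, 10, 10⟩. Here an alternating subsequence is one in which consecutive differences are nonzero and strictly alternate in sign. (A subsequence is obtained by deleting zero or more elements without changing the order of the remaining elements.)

10

Track the best alternating length ending on an up-step vs a down-step at each position: up/down = 1/1, 2/1, 2/3, 2/3, 4/1, 2/5, 6/1, 6/7, 8/7, 8/9, 10/7, 10/7.
The maximum over both is 10; one such subsequence is 1, 10, 4, 11, 2, 12, 4, 10, 9, 10.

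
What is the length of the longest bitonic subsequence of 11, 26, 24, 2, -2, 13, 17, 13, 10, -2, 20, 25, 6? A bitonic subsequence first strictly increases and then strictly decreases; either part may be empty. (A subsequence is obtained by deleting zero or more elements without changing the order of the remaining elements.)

One longest bitonic subsequence is 11, 26, 24, 17, 13, 10, 6 (positions 1,2,3,7,8,9,13): it rises to 26 then falls. Length 7 is optimal.

7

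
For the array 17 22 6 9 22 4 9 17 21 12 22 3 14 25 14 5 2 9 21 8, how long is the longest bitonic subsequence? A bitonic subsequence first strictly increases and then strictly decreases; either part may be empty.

9

One longest bitonic subsequence is 6, 9, 17, 21, 22, 25, 14, 9, 8 (positions 3,4,8,9,11,14,15,18,20): it rises to 25 then falls. Length 9 is optimal.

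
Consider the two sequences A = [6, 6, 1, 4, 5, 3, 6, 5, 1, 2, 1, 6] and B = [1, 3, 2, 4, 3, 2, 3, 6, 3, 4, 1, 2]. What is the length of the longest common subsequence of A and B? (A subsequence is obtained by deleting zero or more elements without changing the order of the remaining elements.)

6

A longest common subsequence is 1, 4, 3, 6, 1, 2 (length 6); the LCS DP confirms no longer common subsequence exists.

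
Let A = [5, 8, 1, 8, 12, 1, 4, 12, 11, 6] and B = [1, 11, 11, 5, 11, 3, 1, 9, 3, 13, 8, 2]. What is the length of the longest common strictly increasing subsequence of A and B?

For each value that appears in both, track the longest common increasing run ending there.
The best achievable length is 2; one witness is 1, 11 (A-positions 3,9, B-positions 1,2).

2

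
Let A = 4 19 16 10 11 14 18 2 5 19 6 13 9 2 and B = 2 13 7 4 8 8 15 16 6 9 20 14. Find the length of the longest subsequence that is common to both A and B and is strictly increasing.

A longest common strictly increasing subsequence is 2, 6, 9 (length 3); it appears in order in both A and B, and no longer such subsequence exists.

3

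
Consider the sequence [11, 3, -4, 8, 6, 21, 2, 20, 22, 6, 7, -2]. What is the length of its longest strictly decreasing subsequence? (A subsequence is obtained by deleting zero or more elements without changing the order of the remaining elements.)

Scanning left to right, the best length ending at each element is: 11→1, 3→2, -4→3, 8→2, 6→3, 21→1, 2→4, 20→2, 22→1, 6→3, 7→3, -2→5.
So the longest decreasing subsequence has length 5, e.g. 11, 8, 6, 2, -2.

5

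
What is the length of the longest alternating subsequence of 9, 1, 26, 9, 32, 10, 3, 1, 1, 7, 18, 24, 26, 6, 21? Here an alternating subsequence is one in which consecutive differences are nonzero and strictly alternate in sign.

A longest alternating subsequence is 9, 1, 26, 9, 32, 3, 7, 6, 21 (positions 1,2,3,4,5,7,10,14,15); its 8 consecutive differences strictly alternate in sign, and length 9 is optimal.

9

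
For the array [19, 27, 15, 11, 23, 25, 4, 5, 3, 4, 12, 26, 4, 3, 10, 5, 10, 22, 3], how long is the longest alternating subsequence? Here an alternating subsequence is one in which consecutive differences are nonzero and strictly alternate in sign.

A longest alternating subsequence is 19, 27, 15, 23, 4, 5, 3, 12, 4, 10, 5, 10, 3 (positions 1,2,3,5,7,8,9,11,13,15,16,17,19); its 12 consecutive differences strictly alternate in sign, and length 13 is optimal.

13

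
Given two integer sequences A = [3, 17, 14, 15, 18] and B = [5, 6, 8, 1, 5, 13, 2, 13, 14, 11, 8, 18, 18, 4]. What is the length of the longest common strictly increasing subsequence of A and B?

2

For each value that appears in both, track the longest common increasing run ending there.
The best achievable length is 2; one witness is 14, 18 (A-positions 3,5, B-positions 9,12).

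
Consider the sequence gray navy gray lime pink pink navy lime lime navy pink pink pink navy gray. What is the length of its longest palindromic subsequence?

Using dp[i][j] = 2 + dp[i+1][j−1] if the ends match, else max(dp[i+1][j], dp[i][j−1]):
dp[1][15] = 12. A witness is gray navy pink pink navy lime lime navy pink pink navy gray at positions 1,2,5,6,7,8,9,10,12,13,14,15.

12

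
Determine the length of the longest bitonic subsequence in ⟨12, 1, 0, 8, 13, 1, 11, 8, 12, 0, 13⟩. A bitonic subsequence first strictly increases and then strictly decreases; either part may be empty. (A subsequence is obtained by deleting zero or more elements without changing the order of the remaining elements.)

One longest bitonic subsequence is 1, 8, 13, 11, 8, 0 (positions 2,4,5,7,8,10): it rises to 13 then falls. Length 6 is optimal.

6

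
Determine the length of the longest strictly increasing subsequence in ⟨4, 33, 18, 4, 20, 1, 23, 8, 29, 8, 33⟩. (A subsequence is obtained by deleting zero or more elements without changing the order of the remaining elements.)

6

Let dp[i] be the longest increasing subsequence ending at position i. Then dp = [1, 2, 2, 1, 3, 1, 4, 2, 5, 2, 6].
The maximum is 6; one witness is 4, 18, 20, 23, 29, 33 at positions 1,3,5,7,9,11.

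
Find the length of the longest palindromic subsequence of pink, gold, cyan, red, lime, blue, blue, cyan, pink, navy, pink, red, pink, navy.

One longest palindromic subsequence is pink red pink navy pink red pink (positions 1,4,9,10,11,12,13); it reads the same forward and backward, and the interval DP gives dp[1][14] = 7.

7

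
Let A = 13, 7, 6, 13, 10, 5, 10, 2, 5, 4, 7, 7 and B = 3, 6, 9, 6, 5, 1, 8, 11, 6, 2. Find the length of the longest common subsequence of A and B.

Backtracking the LCS table gives one alignment: 6 (A3,B4) → 5 (A6,B5) → 2 (A8,B10).
So the longest common subsequence has length 3.

3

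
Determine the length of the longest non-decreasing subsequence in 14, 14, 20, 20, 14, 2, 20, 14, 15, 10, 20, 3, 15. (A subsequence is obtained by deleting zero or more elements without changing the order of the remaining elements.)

Scanning left to right, the best length ending at each element is: 14→1, 14→2, 20→3, 20→4, 14→3, 2→1, 20→5, 14→4, 15→5, 10→2, 20→6, 3→2, 15→6.
So the longest non-decreasing subsequence has length 6, e.g. 14, 14, 20, 20, 20, 20.

6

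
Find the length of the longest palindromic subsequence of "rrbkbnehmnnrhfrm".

7

One longest palindromic subsequence is rrnnnrr (positions 1,2,6,10,11,12,15); it reads the same forward and backward, and the interval DP gives dp[1][16] = 7.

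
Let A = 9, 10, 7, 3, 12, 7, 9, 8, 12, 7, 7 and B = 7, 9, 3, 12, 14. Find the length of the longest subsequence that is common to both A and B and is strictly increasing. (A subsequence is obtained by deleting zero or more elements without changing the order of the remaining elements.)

A longest common strictly increasing subsequence is 7, 9, 12 (length 3); it appears in order in both A and B, and no longer such subsequence exists.

3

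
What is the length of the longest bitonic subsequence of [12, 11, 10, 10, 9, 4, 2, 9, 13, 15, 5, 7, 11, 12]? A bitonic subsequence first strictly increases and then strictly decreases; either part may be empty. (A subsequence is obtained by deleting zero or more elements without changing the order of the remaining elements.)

One longest bitonic subsequence is 12, 11, 10, 9, 4, 2 (positions 1,2,4,5,6,7): it rises to 12 then falls. Length 6 is optimal.

6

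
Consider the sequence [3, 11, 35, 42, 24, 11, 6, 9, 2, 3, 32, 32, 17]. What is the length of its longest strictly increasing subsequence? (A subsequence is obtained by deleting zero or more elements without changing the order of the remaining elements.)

4

Let dp[i] be the longest increasing subsequence ending at position i. Then dp = [1, 2, 3, 4, 3, 2, 2, 3, 1, 2, 4, 4, 4].
The maximum is 4; one witness is 3, 11, 35, 42 at positions 1,2,3,4.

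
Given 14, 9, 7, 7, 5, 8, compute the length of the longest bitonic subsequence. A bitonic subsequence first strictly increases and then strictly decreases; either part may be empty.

One longest bitonic subsequence is 14, 9, 7, 5 (positions 1,2,4,5): it rises to 14 then falls. Length 4 is optimal.

4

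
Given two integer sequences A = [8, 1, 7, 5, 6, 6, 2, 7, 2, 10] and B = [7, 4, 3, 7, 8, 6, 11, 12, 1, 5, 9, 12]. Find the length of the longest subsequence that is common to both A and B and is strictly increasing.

2

A longest common strictly increasing subsequence is 1, 5 (length 2); it appears in order in both A and B, and no longer such subsequence exists.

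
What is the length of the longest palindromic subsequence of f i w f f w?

4

One longest palindromic subsequence is wffw (positions 3,4,5,6); it reads the same forward and backward, and the interval DP gives dp[1][6] = 4.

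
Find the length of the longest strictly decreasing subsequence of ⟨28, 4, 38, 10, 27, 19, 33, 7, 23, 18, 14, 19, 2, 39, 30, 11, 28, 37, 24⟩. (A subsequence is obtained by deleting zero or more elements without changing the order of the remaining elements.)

6

One longest decreasing subsequence is 28, 27, 19, 18, 14, 2 (positions 1,5,6,10,11,13), of length 6; no longer one exists.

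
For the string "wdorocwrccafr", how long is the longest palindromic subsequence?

Using dp[i][j] = 2 + dp[i+1][j−1] if the ends match, else max(dp[i+1][j], dp[i][j−1]):
dp[1][13] = 5. A witness is rcccr at positions 4,6,9,10,13.

5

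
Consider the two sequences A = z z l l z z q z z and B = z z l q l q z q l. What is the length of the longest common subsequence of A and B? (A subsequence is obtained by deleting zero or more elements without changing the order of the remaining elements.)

Backtracking the LCS table gives one alignment: z (A1,B1) → z (A2,B2) → l (A3,B3) → l (A4,B5) → z (A6,B7) → q (A7,B8).
So the longest common subsequence has length 6.

6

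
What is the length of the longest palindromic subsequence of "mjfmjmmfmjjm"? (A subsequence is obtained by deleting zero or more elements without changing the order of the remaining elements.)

Using dp[i][j] = 2 + dp[i+1][j−1] if the ends match, else max(dp[i+1][j], dp[i][j−1]):
dp[1][12] = 9. A witness is mjjmfmjjm at positions 1,2,5,6,8,9,10,11,12.

9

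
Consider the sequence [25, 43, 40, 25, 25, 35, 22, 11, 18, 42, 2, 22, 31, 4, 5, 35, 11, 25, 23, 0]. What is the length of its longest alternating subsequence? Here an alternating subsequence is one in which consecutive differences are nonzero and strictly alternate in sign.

Track the best alternating length ending on an up-step vs a down-step at each position: up/down = 1/1, 2/1, 2/3, 1/3, 1/3, 4/3, 1/5, 1/5, 6/5, 6/3, 1/7, 8/7, 8/7, 8/9, 10/9, 10/7, 10/11, 12/11, 12/13, 1/13.
The maximum over both is 13; one such subsequence is 25, 43, 25, 35, 11, 18, 2, 22, 4, 35, 11, 25, 23.

13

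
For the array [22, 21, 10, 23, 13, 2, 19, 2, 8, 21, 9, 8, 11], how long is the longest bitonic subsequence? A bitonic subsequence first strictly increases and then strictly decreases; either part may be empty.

Let inc[i] be the LIS ending at i and dec[i] the longest strictly decreasing subsequence starting at i. inc = [1, 1, 1, 2, 2, 1, 3, 1, 2, 4, 3, 2, 4], dec = [5, 4, 3, 4, 3, 1, 3, 1, 1, 3, 2, 1, 1].
max_i inc[i]+dec[i]−1 = 6, with one witness 10, 13, 19, 21, 9, 8.

6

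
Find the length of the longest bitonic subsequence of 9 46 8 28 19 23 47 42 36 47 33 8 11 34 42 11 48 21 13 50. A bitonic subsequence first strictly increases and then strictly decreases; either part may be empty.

Let inc[i] be the LIS ending at i and dec[i] the longest strictly decreasing subsequence starting at i. inc = [1, 2, 1, 2, 2, 3, 4, 4, 4, 5, 4, 1, 2, 5, 6, 2, 7, 3, 3, 8], dec = [2, 6, 1, 4, 2, 3, 6, 5, 4, 4, 3, 1, 1, 3, 3, 1, 3, 2, 1, 1].
max_i inc[i]+dec[i]−1 = 9, with one witness 9, 19, 23, 47, 42, 36, 34, 21, 13.

9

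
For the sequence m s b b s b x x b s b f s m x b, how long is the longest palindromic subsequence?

Using dp[i][j] = 2 + dp[i+1][j−1] if the ends match, else max(dp[i+1][j], dp[i][j−1]):
dp[1][16] = 12. A witness is msbsbxxbsbsm at positions 1,2,4,5,6,7,8,9,10,11,13,14.

12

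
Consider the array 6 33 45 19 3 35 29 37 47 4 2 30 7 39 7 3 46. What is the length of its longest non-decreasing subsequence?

6

Let dp[i] be the longest non-decreasing subsequence ending at position i. Then dp = [1, 2, 3, 2, 1, 3, 3, 4, 5, 2, 1, 4, 3, 5, 4, 2, 6].
The maximum is 6; one witness is 6, 33, 35, 37, 39, 46 at positions 1,2,6,8,14,17.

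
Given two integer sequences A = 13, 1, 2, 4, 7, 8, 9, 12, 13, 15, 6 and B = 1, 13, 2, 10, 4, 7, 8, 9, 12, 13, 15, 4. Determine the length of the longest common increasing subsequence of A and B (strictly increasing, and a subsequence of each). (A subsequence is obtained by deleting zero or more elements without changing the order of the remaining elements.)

9

A longest common strictly increasing subsequence is 1, 2, 4, 7, 8, 9, 12, 13, 15 (length 9); it appears in order in both A and B, and no longer such subsequence exists.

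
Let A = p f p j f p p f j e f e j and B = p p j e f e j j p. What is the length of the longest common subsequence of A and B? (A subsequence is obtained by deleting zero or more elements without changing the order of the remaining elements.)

A longest common subsequence is ppjefej (length 7); the LCS DP confirms no longer common subsequence exists.

7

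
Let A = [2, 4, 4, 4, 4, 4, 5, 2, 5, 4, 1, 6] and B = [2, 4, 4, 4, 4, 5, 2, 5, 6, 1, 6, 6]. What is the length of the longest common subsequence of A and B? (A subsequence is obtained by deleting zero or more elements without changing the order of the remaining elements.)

A longest common subsequence is 2, 4, 4, 4, 4, 5, 2, 5, 1, 6 (length 10); the LCS DP confirms no longer common subsequence exists.

10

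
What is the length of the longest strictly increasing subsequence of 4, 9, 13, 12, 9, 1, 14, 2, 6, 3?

Let dp[i] be the longest increasing subsequence ending at position i. Then dp = [1, 2, 3, 3, 2, 1, 4, 2, 3, 3].
The maximum is 4; one witness is 4, 9, 13, 14 at positions 1,2,3,7.

4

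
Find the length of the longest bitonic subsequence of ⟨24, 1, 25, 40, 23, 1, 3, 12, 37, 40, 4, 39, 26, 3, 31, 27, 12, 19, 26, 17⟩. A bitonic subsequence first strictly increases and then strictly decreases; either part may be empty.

Let inc[i] be the LIS ending at i and dec[i] the longest strictly decreasing subsequence starting at i. inc = [1, 1, 2, 3, 2, 1, 2, 3, 4, 5, 3, 5, 4, 2, 5, 5, 4, 5, 6, 5], dec = [5, 1, 5, 6, 4, 1, 1, 3, 5, 6, 2, 5, 3, 1, 4, 3, 1, 2, 2, 1].
max_i inc[i]+dec[i]−1 = 10, with one witness 1, 3, 12, 37, 40, 39, 31, 27, 26, 17.

10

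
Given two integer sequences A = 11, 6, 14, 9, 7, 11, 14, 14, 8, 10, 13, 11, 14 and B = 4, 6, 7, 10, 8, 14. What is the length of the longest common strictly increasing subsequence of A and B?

A longest common strictly increasing subsequence is 6, 7, 10, 14 (length 4); it appears in order in both A and B, and no longer such subsequence exists.

4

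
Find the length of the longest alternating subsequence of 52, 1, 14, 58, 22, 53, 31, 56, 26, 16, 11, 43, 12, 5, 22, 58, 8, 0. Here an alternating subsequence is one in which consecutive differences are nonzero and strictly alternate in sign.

A longest alternating subsequence is 52, 1, 58, 22, 53, 31, 56, 26, 43, 12, 22, 8 (positions 1,2,4,5,6,7,8,9,12,13,15,17); its 11 consecutive differences strictly alternate in sign, and length 12 is optimal.

12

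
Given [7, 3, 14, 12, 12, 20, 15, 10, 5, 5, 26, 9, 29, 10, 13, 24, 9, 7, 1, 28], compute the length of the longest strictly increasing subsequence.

7

One longest increasing subsequence is 3, 5, 9, 10, 13, 24, 28 (positions 2,9,12,14,15,16,20), of length 7; no longer one exists.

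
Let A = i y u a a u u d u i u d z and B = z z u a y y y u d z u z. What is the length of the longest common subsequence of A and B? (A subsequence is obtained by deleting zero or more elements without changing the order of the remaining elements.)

6

A longest common subsequence is uauduz (length 6); the LCS DP confirms no longer common subsequence exists.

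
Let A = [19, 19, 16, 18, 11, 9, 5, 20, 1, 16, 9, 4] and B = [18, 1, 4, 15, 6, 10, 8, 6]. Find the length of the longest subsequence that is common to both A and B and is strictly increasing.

For each value that appears in both, track the longest common increasing run ending there.
The best achievable length is 2; one witness is 1, 4 (A-positions 9,12, B-positions 2,3).

2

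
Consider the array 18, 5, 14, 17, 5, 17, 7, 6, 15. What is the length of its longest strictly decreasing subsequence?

4

Scanning left to right, the best length ending at each element is: 18→1, 5→2, 14→2, 17→2, 5→3, 17→2, 7→3, 6→4, 15→3.
So the longest decreasing subsequence has length 4, e.g. 18, 14, 7, 6.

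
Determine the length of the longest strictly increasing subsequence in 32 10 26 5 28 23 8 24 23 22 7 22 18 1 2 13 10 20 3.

Scanning left to right, the best length ending at each element is: 32→1, 10→1, 26→2, 5→1, 28→3, 23→2, 8→2, 24→3, 23→3, 22→3, 7→2, 22→3, 18→3, 1→1, 2→2, 13→3, 10→3, 20→4, 3→3.
So the longest increasing subsequence has length 4, e.g. 5, 8, 18, 20.

4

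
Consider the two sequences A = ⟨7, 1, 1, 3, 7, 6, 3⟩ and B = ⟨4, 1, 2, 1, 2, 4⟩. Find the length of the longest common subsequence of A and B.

A longest common subsequence is 1, 1 (length 2); the LCS DP confirms no longer common subsequence exists.

2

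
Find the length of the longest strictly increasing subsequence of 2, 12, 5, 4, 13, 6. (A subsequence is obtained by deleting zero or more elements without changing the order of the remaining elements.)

3

Let dp[i] be the longest increasing subsequence ending at position i. Then dp = [1, 2, 2, 2, 3, 3].
The maximum is 3; one witness is 2, 12, 13 at positions 1,2,5.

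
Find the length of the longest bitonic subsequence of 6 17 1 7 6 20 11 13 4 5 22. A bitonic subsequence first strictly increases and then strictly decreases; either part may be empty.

5

One longest bitonic subsequence is 6, 17, 7, 6, 5 (positions 1,2,4,5,10): it rises to 17 then falls. Length 5 is optimal.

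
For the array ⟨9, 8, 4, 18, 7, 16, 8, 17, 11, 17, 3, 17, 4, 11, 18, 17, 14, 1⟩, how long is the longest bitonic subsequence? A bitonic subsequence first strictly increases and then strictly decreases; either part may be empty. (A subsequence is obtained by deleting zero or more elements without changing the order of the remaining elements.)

9

One longest bitonic subsequence is 4, 7, 8, 11, 17, 18, 17, 14, 1 (positions 3,5,7,9,10,15,16,17,18): it rises to 18 then falls. Length 9 is optimal.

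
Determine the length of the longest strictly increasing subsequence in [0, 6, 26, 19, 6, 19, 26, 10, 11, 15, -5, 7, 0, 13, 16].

6

Scanning left to right, the best length ending at each element is: 0→1, 6→2, 26→3, 19→3, 6→2, 19→3, 26→4, 10→3, 11→4, 15→5, -5→1, 7→3, 0→2, 13→5, 16→6.
So the longest increasing subsequence has length 6, e.g. 0, 6, 10, 11, 15, 16.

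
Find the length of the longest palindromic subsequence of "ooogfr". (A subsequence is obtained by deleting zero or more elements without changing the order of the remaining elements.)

3

Using dp[i][j] = 2 + dp[i+1][j−1] if the ends match, else max(dp[i+1][j], dp[i][j−1]):
dp[1][6] = 3. A witness is ooo at positions 1,2,3.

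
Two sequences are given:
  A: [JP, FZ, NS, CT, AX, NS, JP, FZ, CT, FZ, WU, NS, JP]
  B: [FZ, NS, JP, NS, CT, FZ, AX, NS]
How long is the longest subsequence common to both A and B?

6

Backtracking the LCS table gives one alignment: FZ (A2,B1) → NS (A3,B2) → NS (A6,B4) → CT (A9,B5) → FZ (A10,B6) → NS (A12,B8).
So the longest common subsequence has length 6.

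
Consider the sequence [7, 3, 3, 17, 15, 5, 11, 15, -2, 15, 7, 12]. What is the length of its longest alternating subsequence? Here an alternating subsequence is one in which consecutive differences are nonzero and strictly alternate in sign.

9

A longest alternating subsequence is 7, 3, 17, 5, 11, -2, 15, 7, 12 (positions 1,2,4,6,7,9,10,11,12); its 8 consecutive differences strictly alternate in sign, and length 9 is optimal.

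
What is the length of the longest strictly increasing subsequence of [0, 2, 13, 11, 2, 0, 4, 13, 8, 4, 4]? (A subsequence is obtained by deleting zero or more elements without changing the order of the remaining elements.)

4

Let dp[i] be the longest increasing subsequence ending at position i. Then dp = [1, 2, 3, 3, 2, 1, 3, 4, 4, 3, 3].
The maximum is 4; one witness is 0, 2, 11, 13 at positions 1,2,4,8.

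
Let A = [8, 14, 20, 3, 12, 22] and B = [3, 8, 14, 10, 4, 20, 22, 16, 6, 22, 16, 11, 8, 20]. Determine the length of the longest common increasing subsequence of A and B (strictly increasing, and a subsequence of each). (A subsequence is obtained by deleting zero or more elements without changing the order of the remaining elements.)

A longest common strictly increasing subsequence is 8, 14, 20, 22 (length 4); it appears in order in both A and B, and no longer such subsequence exists.

4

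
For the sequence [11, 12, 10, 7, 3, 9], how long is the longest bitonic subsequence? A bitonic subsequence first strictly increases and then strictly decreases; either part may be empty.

5

One longest bitonic subsequence is 11, 12, 10, 7, 3 (positions 1,2,3,4,5): it rises to 12 then falls. Length 5 is optimal.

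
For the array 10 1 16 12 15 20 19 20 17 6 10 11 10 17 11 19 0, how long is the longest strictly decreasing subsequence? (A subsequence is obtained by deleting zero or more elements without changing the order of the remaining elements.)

6

Scanning left to right, the best length ending at each element is: 10→1, 1→2, 16→1, 12→2, 15→2, 20→1, 19→2, 20→1, 17→3, 6→4, 10→4, 11→4, 10→5, 17→3, 11→4, 19→2, 0→6.
So the longest decreasing subsequence has length 6, e.g. 20, 19, 17, 11, 10, 0.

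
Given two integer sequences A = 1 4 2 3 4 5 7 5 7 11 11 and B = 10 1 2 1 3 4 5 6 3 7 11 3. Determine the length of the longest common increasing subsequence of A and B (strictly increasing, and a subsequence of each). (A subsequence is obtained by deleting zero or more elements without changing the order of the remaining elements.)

For each value that appears in both, track the longest common increasing run ending there.
The best achievable length is 7; one witness is 1, 2, 3, 4, 5, 7, 11 (A-positions 1,3,4,5,6,7,10, B-positions 2,3,5,6,7,10,11).

7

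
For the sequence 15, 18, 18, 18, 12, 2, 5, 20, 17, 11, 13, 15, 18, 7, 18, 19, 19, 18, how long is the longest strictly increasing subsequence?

7

Let dp[i] be the longest increasing subsequence ending at position i. Then dp = [1, 2, 2, 2, 1, 1, 2, 3, 3, 3, 4, 5, 6, 3, 6, 7, 7, 6].
The maximum is 7; one witness is 2, 5, 11, 13, 15, 18, 19 at positions 6,7,10,11,12,13,16.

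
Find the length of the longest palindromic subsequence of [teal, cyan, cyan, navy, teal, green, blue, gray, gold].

4

Using dp[i][j] = 2 + dp[i+1][j−1] if the ends match, else max(dp[i+1][j], dp[i][j−1]):
dp[1][9] = 4. A witness is teal cyan cyan teal at positions 1,2,3,5.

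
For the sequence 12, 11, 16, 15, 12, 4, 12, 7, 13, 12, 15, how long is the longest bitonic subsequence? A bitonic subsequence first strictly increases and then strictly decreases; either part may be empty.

5

One longest bitonic subsequence is 12, 16, 15, 13, 12 (positions 1,3,4,9,10): it rises to 16 then falls. Length 5 is optimal.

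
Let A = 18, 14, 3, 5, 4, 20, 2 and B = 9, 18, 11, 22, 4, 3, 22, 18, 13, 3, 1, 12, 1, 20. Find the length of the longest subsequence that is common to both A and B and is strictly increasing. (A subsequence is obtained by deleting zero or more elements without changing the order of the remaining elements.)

2

A longest common strictly increasing subsequence is 18, 20 (length 2); it appears in order in both A and B, and no longer such subsequence exists.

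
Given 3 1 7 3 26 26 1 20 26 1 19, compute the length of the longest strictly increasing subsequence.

4

Scanning left to right, the best length ending at each element is: 3→1, 1→1, 7→2, 3→2, 26→3, 26→3, 1→1, 20→3, 26→4, 1→1, 19→3.
So the longest increasing subsequence has length 4, e.g. 3, 7, 20, 26.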